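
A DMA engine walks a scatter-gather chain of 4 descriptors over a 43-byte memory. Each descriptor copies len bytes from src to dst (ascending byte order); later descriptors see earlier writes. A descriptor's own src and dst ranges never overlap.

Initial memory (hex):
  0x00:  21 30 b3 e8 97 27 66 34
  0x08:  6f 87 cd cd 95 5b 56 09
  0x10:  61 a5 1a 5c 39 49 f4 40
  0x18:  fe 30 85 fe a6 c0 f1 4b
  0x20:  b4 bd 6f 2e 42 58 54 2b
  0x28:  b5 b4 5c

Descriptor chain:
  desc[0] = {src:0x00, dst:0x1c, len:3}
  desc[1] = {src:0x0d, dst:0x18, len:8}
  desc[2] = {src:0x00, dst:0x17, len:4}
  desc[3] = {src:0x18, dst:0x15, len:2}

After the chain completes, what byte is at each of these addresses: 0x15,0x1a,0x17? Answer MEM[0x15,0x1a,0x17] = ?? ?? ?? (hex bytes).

[0] 0x00->0x1c len=3 : 21 30 b3
[1] 0x0d->0x18 len=8 : 5b 56 09 61 a5 1a 5c 39
[2] 0x00->0x17 len=4 : 21 30 b3 e8
[3] 0x18->0x15 len=2 : 30 b3
query mem[0x15]=0x30, mem[0x1a]=0xe8, mem[0x17]=0x21

MEM[0x15,0x1a,0x17] = 30 e8 21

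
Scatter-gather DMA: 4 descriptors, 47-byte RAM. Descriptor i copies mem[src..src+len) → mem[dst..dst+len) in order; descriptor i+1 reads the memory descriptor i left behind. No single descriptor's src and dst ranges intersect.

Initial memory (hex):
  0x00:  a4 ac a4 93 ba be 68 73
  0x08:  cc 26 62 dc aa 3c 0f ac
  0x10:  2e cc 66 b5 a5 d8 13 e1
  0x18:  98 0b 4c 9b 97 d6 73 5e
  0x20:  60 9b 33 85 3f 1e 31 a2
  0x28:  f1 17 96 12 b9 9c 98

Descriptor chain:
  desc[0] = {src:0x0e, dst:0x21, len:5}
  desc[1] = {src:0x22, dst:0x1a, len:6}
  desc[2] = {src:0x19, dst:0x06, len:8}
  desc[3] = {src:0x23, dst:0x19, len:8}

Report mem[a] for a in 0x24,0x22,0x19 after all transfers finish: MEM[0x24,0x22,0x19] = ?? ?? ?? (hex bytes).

  after D0: wrote 5B at 0x21 = 0fac2ecc66
  after D1: wrote 6B at 0x1a = ac2ecc6631a2
  after D2: wrote 8B at 0x06 = 0bac2ecc6631a260
  after D3: wrote 8B at 0x19 = 2ecc6631a2f11796
query mem[0x24]=0xcc, mem[0x22]=0xac, mem[0x19]=0x2e

MEM[0x24,0x22,0x19] = cc ac 2e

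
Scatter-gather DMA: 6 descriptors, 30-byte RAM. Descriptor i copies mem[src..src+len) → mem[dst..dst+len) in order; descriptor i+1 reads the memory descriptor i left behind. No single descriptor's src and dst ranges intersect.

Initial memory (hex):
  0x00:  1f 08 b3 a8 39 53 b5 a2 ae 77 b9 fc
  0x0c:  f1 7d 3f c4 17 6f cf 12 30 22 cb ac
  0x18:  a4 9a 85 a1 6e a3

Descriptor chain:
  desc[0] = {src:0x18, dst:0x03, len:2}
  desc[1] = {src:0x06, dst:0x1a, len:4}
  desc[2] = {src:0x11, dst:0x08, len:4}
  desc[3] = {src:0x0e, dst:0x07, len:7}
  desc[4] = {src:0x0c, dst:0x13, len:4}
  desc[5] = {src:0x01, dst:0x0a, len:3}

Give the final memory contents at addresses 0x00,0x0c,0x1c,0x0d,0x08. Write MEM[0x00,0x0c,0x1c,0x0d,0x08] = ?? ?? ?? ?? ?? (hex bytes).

MEM[0x00,0x0c,0x1c,0x0d,0x08] = 1f a4 ae 30 c4

  after D0: wrote 2B at 0x03 = a49a
  after D1: wrote 4B at 0x1a = b5a2ae77
  after D2: wrote 4B at 0x08 = 6fcf1230
  after D3: wrote 7B at 0x07 = 3fc4176fcf1230
  after D4: wrote 4B at 0x13 = 12303fc4
  after D5: wrote 3B at 0x0a = 08b3a4
query mem[0x00]=0x1f, mem[0x0c]=0xa4, mem[0x1c]=0xae, mem[0x0d]=0x30, mem[0x08]=0xc4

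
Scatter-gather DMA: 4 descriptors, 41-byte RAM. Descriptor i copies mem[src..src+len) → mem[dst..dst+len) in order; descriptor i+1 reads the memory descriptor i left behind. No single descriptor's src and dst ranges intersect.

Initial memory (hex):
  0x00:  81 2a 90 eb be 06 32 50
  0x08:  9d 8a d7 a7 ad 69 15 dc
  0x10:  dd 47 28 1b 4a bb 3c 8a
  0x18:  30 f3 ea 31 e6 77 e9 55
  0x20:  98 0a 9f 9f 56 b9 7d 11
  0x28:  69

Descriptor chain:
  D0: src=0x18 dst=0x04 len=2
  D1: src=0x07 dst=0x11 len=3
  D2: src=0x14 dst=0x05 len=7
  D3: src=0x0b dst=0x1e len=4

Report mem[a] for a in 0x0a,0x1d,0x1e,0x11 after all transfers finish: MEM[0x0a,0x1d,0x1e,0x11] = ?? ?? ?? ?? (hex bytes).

#0 dst[0x04+2] := {0x30,0xf3}
#1 dst[0x11+3] := {0x50,0x9d,0x8a}
#2 dst[0x05+7] := {0x4a,0xbb,0x3c,0x8a,0x30,0xf3,0xea}
#3 dst[0x1e+4] := {0xea,0xad,0x69,0x15}
query mem[0x0a]=0xf3, mem[0x1d]=0x77, mem[0x1e]=0xea, mem[0x11]=0x50

MEM[0x0a,0x1d,0x1e,0x11] = f3 77 ea 50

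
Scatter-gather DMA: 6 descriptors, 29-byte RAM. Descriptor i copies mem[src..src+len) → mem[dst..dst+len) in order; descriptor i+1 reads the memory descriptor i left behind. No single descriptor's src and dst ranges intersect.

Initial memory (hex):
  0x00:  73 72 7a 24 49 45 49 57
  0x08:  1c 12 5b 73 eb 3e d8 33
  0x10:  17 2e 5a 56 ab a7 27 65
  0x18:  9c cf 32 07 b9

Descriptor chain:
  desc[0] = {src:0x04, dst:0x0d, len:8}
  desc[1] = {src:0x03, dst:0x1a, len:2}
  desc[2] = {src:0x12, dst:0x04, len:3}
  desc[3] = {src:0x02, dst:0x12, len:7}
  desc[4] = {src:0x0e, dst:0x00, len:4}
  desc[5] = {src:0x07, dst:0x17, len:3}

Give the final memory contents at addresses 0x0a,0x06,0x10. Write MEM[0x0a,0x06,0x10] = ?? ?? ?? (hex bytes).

MEM[0x0a,0x06,0x10] = 5b 73 57

D0: mem[0x0d..0x14] <- [49 45 49 57 1c 12 5b 73]
D1: mem[0x1a..0x1b] <- [24 49]
D2: mem[0x04..0x06] <- [12 5b 73]
D3: mem[0x12..0x18] <- [7a 24 12 5b 73 57 1c]
D4: mem[0x00..0x03] <- [45 49 57 1c]
D5: mem[0x17..0x19] <- [57 1c 12]
query mem[0x0a]=0x5b, mem[0x06]=0x73, mem[0x10]=0x57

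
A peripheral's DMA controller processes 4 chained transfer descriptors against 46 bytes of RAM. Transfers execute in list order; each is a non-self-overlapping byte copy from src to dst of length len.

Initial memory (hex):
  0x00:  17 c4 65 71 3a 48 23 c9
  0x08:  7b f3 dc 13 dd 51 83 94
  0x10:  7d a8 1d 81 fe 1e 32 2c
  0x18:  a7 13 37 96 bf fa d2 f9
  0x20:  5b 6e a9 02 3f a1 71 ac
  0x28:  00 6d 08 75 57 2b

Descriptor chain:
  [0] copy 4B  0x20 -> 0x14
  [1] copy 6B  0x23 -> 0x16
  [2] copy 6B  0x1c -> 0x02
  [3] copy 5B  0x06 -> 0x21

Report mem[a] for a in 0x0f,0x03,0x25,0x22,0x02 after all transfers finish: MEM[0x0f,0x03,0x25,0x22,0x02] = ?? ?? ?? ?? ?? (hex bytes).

  after D0: wrote 4B at 0x14 = 5b6ea902
  after D1: wrote 6B at 0x16 = 023fa171ac00
  after D2: wrote 6B at 0x02 = bffad2f95b6e
  after D3: wrote 5B at 0x21 = 5b6e7bf3dc
query mem[0x0f]=0x94, mem[0x03]=0xfa, mem[0x25]=0xdc, mem[0x22]=0x6e, mem[0x02]=0xbf

MEM[0x0f,0x03,0x25,0x22,0x02] = 94 fa dc 6e bf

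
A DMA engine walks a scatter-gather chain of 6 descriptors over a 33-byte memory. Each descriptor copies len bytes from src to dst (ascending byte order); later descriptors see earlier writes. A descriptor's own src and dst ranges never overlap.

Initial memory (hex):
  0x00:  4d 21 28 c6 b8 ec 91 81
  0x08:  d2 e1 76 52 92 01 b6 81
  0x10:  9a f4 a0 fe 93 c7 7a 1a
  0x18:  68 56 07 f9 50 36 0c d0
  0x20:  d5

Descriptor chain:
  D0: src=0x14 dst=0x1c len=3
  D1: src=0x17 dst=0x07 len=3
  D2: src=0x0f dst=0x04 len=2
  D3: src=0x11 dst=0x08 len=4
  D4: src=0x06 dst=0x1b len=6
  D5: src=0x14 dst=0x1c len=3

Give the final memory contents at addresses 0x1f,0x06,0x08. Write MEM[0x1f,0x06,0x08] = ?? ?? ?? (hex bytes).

MEM[0x1f,0x06,0x08] = fe 91 f4

D0: mem[0x1c..0x1e] <- [93 c7 7a]
D1: mem[0x07..0x09] <- [1a 68 56]
D2: mem[0x04..0x05] <- [81 9a]
D3: mem[0x08..0x0b] <- [f4 a0 fe 93]
D4: mem[0x1b..0x20] <- [91 1a f4 a0 fe 93]
D5: mem[0x1c..0x1e] <- [93 c7 7a]
query mem[0x1f]=0xfe, mem[0x06]=0x91, mem[0x08]=0xf4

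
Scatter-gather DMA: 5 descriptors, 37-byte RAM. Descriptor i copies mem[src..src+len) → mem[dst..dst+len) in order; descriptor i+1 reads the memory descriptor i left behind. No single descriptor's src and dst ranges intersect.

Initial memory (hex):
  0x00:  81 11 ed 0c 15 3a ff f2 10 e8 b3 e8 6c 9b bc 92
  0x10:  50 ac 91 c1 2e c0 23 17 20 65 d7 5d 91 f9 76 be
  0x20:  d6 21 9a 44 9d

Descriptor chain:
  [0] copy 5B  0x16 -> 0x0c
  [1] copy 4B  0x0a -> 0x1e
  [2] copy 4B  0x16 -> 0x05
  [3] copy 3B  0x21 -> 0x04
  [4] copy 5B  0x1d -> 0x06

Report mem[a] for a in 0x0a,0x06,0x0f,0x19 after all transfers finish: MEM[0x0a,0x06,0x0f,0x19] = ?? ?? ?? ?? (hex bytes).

D0: mem[0x0c..0x10] <- [23 17 20 65 d7]
D1: mem[0x1e..0x21] <- [b3 e8 23 17]
D2: mem[0x05..0x08] <- [23 17 20 65]
D3: mem[0x04..0x06] <- [17 9a 44]
D4: mem[0x06..0x0a] <- [f9 b3 e8 23 17]
query mem[0x0a]=0x17, mem[0x06]=0xf9, mem[0x0f]=0x65, mem[0x19]=0x65

MEM[0x0a,0x06,0x0f,0x19] = 17 f9 65 65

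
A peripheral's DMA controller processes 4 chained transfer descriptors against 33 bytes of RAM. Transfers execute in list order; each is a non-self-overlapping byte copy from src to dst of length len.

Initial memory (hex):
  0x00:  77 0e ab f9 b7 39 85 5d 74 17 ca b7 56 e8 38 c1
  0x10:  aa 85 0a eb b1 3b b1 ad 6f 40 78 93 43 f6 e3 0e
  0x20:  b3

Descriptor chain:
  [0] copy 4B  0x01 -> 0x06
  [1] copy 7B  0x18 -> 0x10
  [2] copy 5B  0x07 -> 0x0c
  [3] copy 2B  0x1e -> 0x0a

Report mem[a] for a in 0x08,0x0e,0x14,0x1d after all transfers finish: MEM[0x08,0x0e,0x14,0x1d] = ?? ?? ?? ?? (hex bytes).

#0 dst[0x06+4] := {0x0e,0xab,0xf9,0xb7}
#1 dst[0x10+7] := {0x6f,0x40,0x78,0x93,0x43,0xf6,0xe3}
#2 dst[0x0c+5] := {0xab,0xf9,0xb7,0xca,0xb7}
#3 dst[0x0a+2] := {0xe3,0x0e}
query mem[0x08]=0xf9, mem[0x0e]=0xb7, mem[0x14]=0x43, mem[0x1d]=0xf6

MEM[0x08,0x0e,0x14,0x1d] = f9 b7 43 f6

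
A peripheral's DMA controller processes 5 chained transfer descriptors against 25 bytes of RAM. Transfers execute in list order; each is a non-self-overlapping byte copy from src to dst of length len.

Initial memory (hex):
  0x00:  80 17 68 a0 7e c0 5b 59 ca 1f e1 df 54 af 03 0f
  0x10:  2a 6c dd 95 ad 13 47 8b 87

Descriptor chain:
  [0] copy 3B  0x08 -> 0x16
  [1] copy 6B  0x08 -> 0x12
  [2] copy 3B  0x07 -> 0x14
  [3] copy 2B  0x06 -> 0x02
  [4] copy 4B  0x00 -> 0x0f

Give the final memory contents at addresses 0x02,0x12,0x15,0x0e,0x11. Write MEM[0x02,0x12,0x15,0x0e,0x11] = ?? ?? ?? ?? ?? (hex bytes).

[0] 0x08->0x16 len=3 : ca 1f e1
[1] 0x08->0x12 len=6 : ca 1f e1 df 54 af
[2] 0x07->0x14 len=3 : 59 ca 1f
[3] 0x06->0x02 len=2 : 5b 59
[4] 0x00->0x0f len=4 : 80 17 5b 59
query mem[0x02]=0x5b, mem[0x12]=0x59, mem[0x15]=0xca, mem[0x0e]=0x03, mem[0x11]=0x5b

MEM[0x02,0x12,0x15,0x0e,0x11] = 5b 59 ca 03 5b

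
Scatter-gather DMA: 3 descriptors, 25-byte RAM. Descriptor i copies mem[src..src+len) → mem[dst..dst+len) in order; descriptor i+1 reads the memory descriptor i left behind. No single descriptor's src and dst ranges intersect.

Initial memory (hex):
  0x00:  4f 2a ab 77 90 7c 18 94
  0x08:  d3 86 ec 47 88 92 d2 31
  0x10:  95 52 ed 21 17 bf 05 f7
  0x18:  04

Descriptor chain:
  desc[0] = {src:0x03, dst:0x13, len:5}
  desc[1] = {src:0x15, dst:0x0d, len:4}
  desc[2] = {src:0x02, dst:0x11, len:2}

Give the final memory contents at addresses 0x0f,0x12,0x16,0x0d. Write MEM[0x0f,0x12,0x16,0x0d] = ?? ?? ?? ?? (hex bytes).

  after D0: wrote 5B at 0x13 = 77907c1894
  after D1: wrote 4B at 0x0d = 7c189404
  after D2: wrote 2B at 0x11 = ab77
query mem[0x0f]=0x94, mem[0x12]=0x77, mem[0x16]=0x18, mem[0x0d]=0x7c

MEM[0x0f,0x12,0x16,0x0d] = 94 77 18 7c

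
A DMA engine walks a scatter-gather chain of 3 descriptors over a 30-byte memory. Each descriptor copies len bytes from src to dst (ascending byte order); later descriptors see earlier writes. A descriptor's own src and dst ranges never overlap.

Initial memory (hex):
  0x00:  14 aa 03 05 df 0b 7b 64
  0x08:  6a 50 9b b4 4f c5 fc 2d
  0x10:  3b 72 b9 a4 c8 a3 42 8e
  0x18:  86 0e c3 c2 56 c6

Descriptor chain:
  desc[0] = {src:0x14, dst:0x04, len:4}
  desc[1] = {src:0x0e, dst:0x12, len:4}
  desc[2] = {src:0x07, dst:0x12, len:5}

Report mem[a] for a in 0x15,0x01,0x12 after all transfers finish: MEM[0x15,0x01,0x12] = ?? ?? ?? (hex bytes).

MEM[0x15,0x01,0x12] = 9b aa 8e

D0: mem[0x04..0x07] <- [c8 a3 42 8e]
D1: mem[0x12..0x15] <- [fc 2d 3b 72]
D2: mem[0x12..0x16] <- [8e 6a 50 9b b4]
query mem[0x15]=0x9b, mem[0x01]=0xaa, mem[0x12]=0x8e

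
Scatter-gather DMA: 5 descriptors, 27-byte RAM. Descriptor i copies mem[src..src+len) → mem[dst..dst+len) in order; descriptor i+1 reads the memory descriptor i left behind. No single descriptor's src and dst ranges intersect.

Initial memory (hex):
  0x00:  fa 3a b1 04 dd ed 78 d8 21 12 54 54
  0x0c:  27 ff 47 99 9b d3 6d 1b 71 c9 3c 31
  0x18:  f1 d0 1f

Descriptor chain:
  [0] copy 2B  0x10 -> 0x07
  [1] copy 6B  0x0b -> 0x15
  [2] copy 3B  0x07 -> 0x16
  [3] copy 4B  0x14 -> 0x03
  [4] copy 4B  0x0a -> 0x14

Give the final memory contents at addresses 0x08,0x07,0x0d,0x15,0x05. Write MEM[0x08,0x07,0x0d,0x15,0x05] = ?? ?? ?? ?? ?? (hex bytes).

#0 dst[0x07+2] := {0x9b,0xd3}
#1 dst[0x15+6] := {0x54,0x27,0xff,0x47,0x99,0x9b}
#2 dst[0x16+3] := {0x9b,0xd3,0x12}
#3 dst[0x03+4] := {0x71,0x54,0x9b,0xd3}
#4 dst[0x14+4] := {0x54,0x54,0x27,0xff}
query mem[0x08]=0xd3, mem[0x07]=0x9b, mem[0x0d]=0xff, mem[0x15]=0x54, mem[0x05]=0x9b

MEM[0x08,0x07,0x0d,0x15,0x05] = d3 9b ff 54 9b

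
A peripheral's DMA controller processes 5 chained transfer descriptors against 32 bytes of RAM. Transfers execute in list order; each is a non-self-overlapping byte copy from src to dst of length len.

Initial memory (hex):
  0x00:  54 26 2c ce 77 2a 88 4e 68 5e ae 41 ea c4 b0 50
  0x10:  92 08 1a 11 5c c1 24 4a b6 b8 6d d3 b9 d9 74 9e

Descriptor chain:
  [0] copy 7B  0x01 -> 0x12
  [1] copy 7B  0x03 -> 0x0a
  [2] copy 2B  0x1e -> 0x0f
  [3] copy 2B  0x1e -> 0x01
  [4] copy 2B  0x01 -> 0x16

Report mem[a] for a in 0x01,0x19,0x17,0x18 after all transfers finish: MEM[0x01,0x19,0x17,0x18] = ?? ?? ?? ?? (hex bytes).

MEM[0x01,0x19,0x17,0x18] = 74 b8 9e 4e

#0 dst[0x12+7] := {0x26,0x2c,0xce,0x77,0x2a,0x88,0x4e}
#1 dst[0x0a+7] := {0xce,0x77,0x2a,0x88,0x4e,0x68,0x5e}
#2 dst[0x0f+2] := {0x74,0x9e}
#3 dst[0x01+2] := {0x74,0x9e}
#4 dst[0x16+2] := {0x74,0x9e}
query mem[0x01]=0x74, mem[0x19]=0xb8, mem[0x17]=0x9e, mem[0x18]=0x4e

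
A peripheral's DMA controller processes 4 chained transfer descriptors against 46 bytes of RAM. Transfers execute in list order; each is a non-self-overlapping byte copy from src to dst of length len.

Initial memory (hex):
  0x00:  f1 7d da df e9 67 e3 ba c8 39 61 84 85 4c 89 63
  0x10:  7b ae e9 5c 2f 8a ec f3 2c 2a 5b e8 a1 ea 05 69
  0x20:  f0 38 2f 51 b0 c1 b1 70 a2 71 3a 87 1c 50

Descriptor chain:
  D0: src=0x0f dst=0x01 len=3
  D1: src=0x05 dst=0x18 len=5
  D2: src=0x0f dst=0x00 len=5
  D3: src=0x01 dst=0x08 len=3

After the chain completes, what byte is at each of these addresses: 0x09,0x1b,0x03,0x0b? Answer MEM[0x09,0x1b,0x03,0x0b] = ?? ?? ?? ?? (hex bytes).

MEM[0x09,0x1b,0x03,0x0b] = ae c8 e9 84

[0] 0x0f->0x01 len=3 : 63 7b ae
[1] 0x05->0x18 len=5 : 67 e3 ba c8 39
[2] 0x0f->0x00 len=5 : 63 7b ae e9 5c
[3] 0x01->0x08 len=3 : 7b ae e9
query mem[0x09]=0xae, mem[0x1b]=0xc8, mem[0x03]=0xe9, mem[0x0b]=0x84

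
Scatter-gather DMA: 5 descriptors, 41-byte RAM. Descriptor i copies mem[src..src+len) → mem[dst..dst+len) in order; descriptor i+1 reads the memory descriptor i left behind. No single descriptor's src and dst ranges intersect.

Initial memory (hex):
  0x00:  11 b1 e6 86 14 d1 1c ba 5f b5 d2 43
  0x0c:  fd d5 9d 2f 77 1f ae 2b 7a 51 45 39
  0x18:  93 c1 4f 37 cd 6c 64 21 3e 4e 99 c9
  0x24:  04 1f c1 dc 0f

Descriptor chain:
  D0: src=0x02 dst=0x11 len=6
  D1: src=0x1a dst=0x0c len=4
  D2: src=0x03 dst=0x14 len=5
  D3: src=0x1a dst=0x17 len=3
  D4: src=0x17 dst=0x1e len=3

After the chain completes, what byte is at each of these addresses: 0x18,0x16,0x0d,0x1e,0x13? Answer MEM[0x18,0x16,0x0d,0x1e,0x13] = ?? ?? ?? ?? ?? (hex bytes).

MEM[0x18,0x16,0x0d,0x1e,0x13] = 37 d1 37 4f 14

  after D0: wrote 6B at 0x11 = e68614d11cba
  after D1: wrote 4B at 0x0c = 4f37cd6c
  after D2: wrote 5B at 0x14 = 8614d11cba
  after D3: wrote 3B at 0x17 = 4f37cd
  after D4: wrote 3B at 0x1e = 4f37cd
query mem[0x18]=0x37, mem[0x16]=0xd1, mem[0x0d]=0x37, mem[0x1e]=0x4f, mem[0x13]=0x14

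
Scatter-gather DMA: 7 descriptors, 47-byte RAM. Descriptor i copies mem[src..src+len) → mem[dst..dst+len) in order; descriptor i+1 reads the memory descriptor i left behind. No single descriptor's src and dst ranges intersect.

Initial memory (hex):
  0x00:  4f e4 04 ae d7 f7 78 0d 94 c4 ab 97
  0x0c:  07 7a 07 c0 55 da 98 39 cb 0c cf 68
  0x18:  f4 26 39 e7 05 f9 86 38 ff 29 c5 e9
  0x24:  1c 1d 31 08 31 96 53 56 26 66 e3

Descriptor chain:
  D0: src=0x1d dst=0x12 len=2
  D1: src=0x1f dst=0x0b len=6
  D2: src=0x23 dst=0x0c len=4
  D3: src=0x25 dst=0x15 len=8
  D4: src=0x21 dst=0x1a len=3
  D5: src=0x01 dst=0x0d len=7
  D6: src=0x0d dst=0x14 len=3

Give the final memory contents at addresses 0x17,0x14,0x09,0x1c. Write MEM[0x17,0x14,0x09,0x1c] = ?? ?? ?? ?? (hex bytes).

#0 dst[0x12+2] := {0xf9,0x86}
#1 dst[0x0b+6] := {0x38,0xff,0x29,0xc5,0xe9,0x1c}
#2 dst[0x0c+4] := {0xe9,0x1c,0x1d,0x31}
#3 dst[0x15+8] := {0x1d,0x31,0x08,0x31,0x96,0x53,0x56,0x26}
#4 dst[0x1a+3] := {0x29,0xc5,0xe9}
#5 dst[0x0d+7] := {0xe4,0x04,0xae,0xd7,0xf7,0x78,0x0d}
#6 dst[0x14+3] := {0xe4,0x04,0xae}
query mem[0x17]=0x08, mem[0x14]=0xe4, mem[0x09]=0xc4, mem[0x1c]=0xe9

MEM[0x17,0x14,0x09,0x1c] = 08 e4 c4 e9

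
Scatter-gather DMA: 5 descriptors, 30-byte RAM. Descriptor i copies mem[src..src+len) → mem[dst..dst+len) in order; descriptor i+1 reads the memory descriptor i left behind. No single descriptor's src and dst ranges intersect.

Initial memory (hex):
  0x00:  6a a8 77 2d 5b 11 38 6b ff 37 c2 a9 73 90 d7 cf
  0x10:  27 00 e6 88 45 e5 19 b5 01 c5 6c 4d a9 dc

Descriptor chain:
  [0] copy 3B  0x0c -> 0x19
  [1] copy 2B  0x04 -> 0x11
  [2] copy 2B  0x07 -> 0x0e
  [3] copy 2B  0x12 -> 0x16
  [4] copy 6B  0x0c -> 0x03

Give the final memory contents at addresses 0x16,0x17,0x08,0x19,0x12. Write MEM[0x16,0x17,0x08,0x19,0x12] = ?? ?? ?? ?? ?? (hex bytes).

MEM[0x16,0x17,0x08,0x19,0x12] = 11 88 5b 73 11

[0] 0x0c->0x19 len=3 : 73 90 d7
[1] 0x04->0x11 len=2 : 5b 11
[2] 0x07->0x0e len=2 : 6b ff
[3] 0x12->0x16 len=2 : 11 88
[4] 0x0c->0x03 len=6 : 73 90 6b ff 27 5b
query mem[0x16]=0x11, mem[0x17]=0x88, mem[0x08]=0x5b, mem[0x19]=0x73, mem[0x12]=0x11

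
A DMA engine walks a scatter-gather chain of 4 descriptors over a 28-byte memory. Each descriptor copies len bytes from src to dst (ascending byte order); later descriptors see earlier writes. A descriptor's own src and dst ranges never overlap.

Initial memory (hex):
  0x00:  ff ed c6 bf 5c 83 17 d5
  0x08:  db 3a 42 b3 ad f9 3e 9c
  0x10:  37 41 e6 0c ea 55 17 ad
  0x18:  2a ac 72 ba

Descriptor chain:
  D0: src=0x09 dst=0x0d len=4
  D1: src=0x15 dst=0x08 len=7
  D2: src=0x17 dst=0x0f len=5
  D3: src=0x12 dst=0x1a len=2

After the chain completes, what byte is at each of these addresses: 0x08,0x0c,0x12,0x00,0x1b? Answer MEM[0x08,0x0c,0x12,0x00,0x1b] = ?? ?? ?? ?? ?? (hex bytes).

  after D0: wrote 4B at 0x0d = 3a42b3ad
  after D1: wrote 7B at 0x08 = 5517ad2aac72ba
  after D2: wrote 5B at 0x0f = ad2aac72ba
  after D3: wrote 2B at 0x1a = 72ba
query mem[0x08]=0x55, mem[0x0c]=0xac, mem[0x12]=0x72, mem[0x00]=0xff, mem[0x1b]=0xba

MEM[0x08,0x0c,0x12,0x00,0x1b] = 55 ac 72 ff ba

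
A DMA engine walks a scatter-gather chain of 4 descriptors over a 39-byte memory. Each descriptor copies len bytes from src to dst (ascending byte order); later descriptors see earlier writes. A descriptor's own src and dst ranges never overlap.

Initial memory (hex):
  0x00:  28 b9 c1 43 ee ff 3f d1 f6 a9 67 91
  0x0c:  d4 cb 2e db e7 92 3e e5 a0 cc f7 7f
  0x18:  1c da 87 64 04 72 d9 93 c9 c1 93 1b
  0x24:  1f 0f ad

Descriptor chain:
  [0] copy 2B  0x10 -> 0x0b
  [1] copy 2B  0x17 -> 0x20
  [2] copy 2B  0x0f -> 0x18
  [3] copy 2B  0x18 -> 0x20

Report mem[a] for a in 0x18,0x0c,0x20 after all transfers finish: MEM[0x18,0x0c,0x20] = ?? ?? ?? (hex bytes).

  after D0: wrote 2B at 0x0b = e792
  after D1: wrote 2B at 0x20 = 7f1c
  after D2: wrote 2B at 0x18 = dbe7
  after D3: wrote 2B at 0x20 = dbe7
query mem[0x18]=0xdb, mem[0x0c]=0x92, mem[0x20]=0xdb

MEM[0x18,0x0c,0x20] = db 92 db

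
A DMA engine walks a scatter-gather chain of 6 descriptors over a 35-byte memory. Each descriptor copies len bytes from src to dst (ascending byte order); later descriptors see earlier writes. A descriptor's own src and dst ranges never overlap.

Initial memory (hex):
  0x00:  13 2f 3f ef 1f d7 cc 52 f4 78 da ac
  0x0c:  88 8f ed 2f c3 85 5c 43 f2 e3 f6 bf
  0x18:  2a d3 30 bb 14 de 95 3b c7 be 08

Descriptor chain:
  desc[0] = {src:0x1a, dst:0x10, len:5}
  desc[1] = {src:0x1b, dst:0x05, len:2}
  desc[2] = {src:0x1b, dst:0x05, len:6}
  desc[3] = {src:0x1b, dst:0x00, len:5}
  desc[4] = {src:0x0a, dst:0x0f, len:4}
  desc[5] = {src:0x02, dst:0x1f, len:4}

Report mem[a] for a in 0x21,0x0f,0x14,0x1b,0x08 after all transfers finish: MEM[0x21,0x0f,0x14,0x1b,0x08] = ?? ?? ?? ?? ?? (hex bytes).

MEM[0x21,0x0f,0x14,0x1b,0x08] = 3b c7 95 bb 95

D0: mem[0x10..0x14] <- [30 bb 14 de 95]
D1: mem[0x05..0x06] <- [bb 14]
D2: mem[0x05..0x0a] <- [bb 14 de 95 3b c7]
D3: mem[0x00..0x04] <- [bb 14 de 95 3b]
D4: mem[0x0f..0x12] <- [c7 ac 88 8f]
D5: mem[0x1f..0x22] <- [de 95 3b bb]
query mem[0x21]=0x3b, mem[0x0f]=0xc7, mem[0x14]=0x95, mem[0x1b]=0xbb, mem[0x08]=0x95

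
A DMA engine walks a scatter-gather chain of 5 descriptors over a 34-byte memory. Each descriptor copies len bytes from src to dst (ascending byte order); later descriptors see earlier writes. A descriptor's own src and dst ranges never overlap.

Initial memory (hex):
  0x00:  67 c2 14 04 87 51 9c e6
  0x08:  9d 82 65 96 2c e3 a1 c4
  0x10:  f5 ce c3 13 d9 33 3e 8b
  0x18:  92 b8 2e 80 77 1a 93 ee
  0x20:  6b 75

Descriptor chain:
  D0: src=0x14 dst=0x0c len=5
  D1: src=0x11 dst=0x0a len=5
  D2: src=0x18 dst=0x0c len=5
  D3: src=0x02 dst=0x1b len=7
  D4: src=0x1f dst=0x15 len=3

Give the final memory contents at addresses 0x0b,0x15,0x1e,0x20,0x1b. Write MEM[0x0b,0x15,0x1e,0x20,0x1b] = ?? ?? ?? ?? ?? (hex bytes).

  after D0: wrote 5B at 0x0c = d9333e8b92
  after D1: wrote 5B at 0x0a = cec313d933
  after D2: wrote 5B at 0x0c = 92b82e8077
  after D3: wrote 7B at 0x1b = 140487519ce69d
  after D4: wrote 3B at 0x15 = 9ce69d
query mem[0x0b]=0xc3, mem[0x15]=0x9c, mem[0x1e]=0x51, mem[0x20]=0xe6, mem[0x1b]=0x14

MEM[0x0b,0x15,0x1e,0x20,0x1b] = c3 9c 51 e6 14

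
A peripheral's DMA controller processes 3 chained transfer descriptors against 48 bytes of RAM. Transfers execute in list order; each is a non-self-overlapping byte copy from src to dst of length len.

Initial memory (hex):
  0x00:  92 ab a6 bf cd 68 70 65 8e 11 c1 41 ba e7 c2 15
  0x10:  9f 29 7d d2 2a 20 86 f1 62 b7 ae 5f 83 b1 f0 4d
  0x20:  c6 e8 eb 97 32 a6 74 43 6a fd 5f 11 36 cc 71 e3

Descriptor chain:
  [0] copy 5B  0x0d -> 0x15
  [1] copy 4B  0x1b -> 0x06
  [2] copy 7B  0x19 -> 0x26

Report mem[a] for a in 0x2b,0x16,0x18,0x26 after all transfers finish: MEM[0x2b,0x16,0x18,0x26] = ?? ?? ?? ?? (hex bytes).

MEM[0x2b,0x16,0x18,0x26] = f0 c2 9f 29

D0: mem[0x15..0x19] <- [e7 c2 15 9f 29]
D1: mem[0x06..0x09] <- [5f 83 b1 f0]
D2: mem[0x26..0x2c] <- [29 ae 5f 83 b1 f0 4d]
query mem[0x2b]=0xf0, mem[0x16]=0xc2, mem[0x18]=0x9f, mem[0x26]=0x29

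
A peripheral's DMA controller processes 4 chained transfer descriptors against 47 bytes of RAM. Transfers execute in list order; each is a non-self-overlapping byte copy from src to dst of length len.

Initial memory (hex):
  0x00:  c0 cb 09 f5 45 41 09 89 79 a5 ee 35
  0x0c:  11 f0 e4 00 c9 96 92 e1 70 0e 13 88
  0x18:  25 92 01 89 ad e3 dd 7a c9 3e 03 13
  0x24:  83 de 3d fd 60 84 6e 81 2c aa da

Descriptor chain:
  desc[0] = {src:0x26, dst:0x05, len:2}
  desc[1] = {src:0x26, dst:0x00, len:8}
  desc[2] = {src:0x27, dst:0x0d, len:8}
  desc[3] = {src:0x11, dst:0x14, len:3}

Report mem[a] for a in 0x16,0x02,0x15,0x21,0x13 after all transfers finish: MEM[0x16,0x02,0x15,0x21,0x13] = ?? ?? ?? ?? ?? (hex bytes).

MEM[0x16,0x02,0x15,0x21,0x13] = aa 60 2c 3e aa

[0] 0x26->0x05 len=2 : 3d fd
[1] 0x26->0x00 len=8 : 3d fd 60 84 6e 81 2c aa
[2] 0x27->0x0d len=8 : fd 60 84 6e 81 2c aa da
[3] 0x11->0x14 len=3 : 81 2c aa
query mem[0x16]=0xaa, mem[0x02]=0x60, mem[0x15]=0x2c, mem[0x21]=0x3e, mem[0x13]=0xaa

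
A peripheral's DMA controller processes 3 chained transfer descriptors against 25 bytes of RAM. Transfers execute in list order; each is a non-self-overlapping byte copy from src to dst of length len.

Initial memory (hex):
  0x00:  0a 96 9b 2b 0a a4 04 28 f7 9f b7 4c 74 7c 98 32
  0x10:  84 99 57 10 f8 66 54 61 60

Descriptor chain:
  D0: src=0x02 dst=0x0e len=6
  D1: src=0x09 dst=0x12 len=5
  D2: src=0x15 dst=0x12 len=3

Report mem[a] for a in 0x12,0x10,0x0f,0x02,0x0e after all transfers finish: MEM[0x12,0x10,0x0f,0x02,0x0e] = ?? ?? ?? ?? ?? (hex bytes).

#0 dst[0x0e+6] := {0x9b,0x2b,0x0a,0xa4,0x04,0x28}
#1 dst[0x12+5] := {0x9f,0xb7,0x4c,0x74,0x7c}
#2 dst[0x12+3] := {0x74,0x7c,0x61}
query mem[0x12]=0x74, mem[0x10]=0x0a, mem[0x0f]=0x2b, mem[0x02]=0x9b, mem[0x0e]=0x9b

MEM[0x12,0x10,0x0f,0x02,0x0e] = 74 0a 2b 9b 9b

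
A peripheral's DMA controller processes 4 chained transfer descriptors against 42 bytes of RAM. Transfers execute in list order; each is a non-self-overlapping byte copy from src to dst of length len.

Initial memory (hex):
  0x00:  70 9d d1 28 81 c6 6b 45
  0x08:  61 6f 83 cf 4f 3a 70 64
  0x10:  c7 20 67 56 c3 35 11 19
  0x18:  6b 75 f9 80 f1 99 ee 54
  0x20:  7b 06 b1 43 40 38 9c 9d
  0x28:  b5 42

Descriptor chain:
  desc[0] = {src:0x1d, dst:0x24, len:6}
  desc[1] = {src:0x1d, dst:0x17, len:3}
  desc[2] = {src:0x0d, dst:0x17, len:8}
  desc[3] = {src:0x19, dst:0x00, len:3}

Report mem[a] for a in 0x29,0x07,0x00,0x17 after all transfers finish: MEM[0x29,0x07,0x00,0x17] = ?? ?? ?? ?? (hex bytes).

MEM[0x29,0x07,0x00,0x17] = b1 45 64 3a

  after D0: wrote 6B at 0x24 = 99ee547b06b1
  after D1: wrote 3B at 0x17 = 99ee54
  after D2: wrote 8B at 0x17 = 3a7064c7206756c3
  after D3: wrote 3B at 0x00 = 64c720
query mem[0x29]=0xb1, mem[0x07]=0x45, mem[0x00]=0x64, mem[0x17]=0x3a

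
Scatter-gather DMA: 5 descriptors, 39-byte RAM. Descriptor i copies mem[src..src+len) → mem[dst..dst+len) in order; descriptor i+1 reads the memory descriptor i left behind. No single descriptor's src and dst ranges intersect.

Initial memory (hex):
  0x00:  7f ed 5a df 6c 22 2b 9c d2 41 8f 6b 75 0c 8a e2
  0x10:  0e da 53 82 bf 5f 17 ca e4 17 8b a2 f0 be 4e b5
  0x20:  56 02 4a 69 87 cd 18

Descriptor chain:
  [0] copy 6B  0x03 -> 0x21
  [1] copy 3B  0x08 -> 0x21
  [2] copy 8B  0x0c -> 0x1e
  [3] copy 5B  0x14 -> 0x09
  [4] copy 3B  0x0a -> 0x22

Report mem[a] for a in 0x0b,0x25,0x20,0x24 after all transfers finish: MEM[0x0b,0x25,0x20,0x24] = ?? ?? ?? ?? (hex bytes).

#0 dst[0x21+6] := {0xdf,0x6c,0x22,0x2b,0x9c,0xd2}
#1 dst[0x21+3] := {0xd2,0x41,0x8f}
#2 dst[0x1e+8] := {0x75,0x0c,0x8a,0xe2,0x0e,0xda,0x53,0x82}
#3 dst[0x09+5] := {0xbf,0x5f,0x17,0xca,0xe4}
#4 dst[0x22+3] := {0x5f,0x17,0xca}
query mem[0x0b]=0x17, mem[0x25]=0x82, mem[0x20]=0x8a, mem[0x24]=0xca

MEM[0x0b,0x25,0x20,0x24] = 17 82 8a ca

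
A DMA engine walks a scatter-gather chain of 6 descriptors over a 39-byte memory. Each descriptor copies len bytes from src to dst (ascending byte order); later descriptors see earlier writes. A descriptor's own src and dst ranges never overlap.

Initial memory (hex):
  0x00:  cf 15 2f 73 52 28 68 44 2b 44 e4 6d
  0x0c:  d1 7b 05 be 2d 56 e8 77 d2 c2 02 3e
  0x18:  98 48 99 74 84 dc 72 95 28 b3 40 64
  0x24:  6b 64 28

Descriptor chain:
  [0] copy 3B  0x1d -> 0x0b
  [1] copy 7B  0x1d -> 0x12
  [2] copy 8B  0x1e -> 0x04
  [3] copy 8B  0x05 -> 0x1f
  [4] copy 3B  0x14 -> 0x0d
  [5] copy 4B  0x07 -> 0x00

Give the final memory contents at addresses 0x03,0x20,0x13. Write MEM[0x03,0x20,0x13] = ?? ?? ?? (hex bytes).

[0] 0x1d->0x0b len=3 : dc 72 95
[1] 0x1d->0x12 len=7 : dc 72 95 28 b3 40 64
[2] 0x1e->0x04 len=8 : 72 95 28 b3 40 64 6b 64
[3] 0x05->0x1f len=8 : 95 28 b3 40 64 6b 64 72
[4] 0x14->0x0d len=3 : 95 28 b3
[5] 0x07->0x00 len=4 : b3 40 64 6b
query mem[0x03]=0x6b, mem[0x20]=0x28, mem[0x13]=0x72

MEM[0x03,0x20,0x13] = 6b 28 72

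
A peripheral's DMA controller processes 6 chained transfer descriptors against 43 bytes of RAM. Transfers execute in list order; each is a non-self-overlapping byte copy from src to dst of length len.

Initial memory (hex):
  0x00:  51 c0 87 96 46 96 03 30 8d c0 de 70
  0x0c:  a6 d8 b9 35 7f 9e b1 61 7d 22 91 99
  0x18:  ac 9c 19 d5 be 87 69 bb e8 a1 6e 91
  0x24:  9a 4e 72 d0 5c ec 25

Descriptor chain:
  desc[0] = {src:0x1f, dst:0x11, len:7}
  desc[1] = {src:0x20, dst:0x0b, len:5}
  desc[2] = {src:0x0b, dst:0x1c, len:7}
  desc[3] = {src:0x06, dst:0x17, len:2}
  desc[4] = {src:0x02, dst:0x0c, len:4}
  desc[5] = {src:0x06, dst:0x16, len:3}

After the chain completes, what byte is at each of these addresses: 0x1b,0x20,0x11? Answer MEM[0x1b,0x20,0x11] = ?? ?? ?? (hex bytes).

  after D0: wrote 7B at 0x11 = bbe8a16e919a4e
  after D1: wrote 5B at 0x0b = e8a16e919a
  after D2: wrote 7B at 0x1c = e8a16e919a7fbb
  after D3: wrote 2B at 0x17 = 0330
  after D4: wrote 4B at 0x0c = 87964696
  after D5: wrote 3B at 0x16 = 03308d
query mem[0x1b]=0xd5, mem[0x20]=0x9a, mem[0x11]=0xbb

MEM[0x1b,0x20,0x11] = d5 9a bb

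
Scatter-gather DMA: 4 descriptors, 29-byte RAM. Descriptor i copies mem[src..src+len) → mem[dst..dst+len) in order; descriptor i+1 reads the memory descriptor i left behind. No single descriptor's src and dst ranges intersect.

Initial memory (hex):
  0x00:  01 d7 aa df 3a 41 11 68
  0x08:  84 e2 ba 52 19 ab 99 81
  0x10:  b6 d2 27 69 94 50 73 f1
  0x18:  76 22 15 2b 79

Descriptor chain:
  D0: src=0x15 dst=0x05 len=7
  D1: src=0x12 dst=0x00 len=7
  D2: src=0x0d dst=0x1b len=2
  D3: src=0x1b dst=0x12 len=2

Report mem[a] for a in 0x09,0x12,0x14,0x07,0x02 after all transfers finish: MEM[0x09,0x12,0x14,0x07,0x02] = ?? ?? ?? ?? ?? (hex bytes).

  after D0: wrote 7B at 0x05 = 5073f17622152b
  after D1: wrote 7B at 0x00 = 2769945073f176
  after D2: wrote 2B at 0x1b = ab99
  after D3: wrote 2B at 0x12 = ab99
query mem[0x09]=0x22, mem[0x12]=0xab, mem[0x14]=0x94, mem[0x07]=0xf1, mem[0x02]=0x94

MEM[0x09,0x12,0x14,0x07,0x02] = 22 ab 94 f1 94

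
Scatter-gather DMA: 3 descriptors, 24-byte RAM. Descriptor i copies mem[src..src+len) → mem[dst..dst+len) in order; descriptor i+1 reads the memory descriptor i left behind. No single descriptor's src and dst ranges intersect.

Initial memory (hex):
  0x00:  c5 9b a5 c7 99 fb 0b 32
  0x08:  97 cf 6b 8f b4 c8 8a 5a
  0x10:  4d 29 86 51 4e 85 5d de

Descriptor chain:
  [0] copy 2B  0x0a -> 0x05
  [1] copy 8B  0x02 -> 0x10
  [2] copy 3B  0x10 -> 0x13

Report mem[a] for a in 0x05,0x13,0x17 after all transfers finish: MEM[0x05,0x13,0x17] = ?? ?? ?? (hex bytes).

#0 dst[0x05+2] := {0x6b,0x8f}
#1 dst[0x10+8] := {0xa5,0xc7,0x99,0x6b,0x8f,0x32,0x97,0xcf}
#2 dst[0x13+3] := {0xa5,0xc7,0x99}
query mem[0x05]=0x6b, mem[0x13]=0xa5, mem[0x17]=0xcf

MEM[0x05,0x13,0x17] = 6b a5 cf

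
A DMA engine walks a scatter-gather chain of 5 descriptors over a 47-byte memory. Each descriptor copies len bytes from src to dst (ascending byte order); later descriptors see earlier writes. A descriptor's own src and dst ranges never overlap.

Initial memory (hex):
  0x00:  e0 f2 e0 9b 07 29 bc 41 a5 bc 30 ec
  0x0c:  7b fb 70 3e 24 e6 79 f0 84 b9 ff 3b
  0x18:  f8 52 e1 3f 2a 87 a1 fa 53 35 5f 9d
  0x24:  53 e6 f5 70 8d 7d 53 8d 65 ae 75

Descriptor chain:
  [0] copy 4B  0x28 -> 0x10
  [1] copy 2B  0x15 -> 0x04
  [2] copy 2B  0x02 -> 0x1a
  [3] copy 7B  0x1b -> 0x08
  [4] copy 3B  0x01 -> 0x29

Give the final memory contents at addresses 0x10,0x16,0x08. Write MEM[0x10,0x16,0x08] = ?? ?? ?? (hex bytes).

MEM[0x10,0x16,0x08] = 8d ff 9b

D0: mem[0x10..0x13] <- [8d 7d 53 8d]
D1: mem[0x04..0x05] <- [b9 ff]
D2: mem[0x1a..0x1b] <- [e0 9b]
D3: mem[0x08..0x0e] <- [9b 2a 87 a1 fa 53 35]
D4: mem[0x29..0x2b] <- [f2 e0 9b]
query mem[0x10]=0x8d, mem[0x16]=0xff, mem[0x08]=0x9b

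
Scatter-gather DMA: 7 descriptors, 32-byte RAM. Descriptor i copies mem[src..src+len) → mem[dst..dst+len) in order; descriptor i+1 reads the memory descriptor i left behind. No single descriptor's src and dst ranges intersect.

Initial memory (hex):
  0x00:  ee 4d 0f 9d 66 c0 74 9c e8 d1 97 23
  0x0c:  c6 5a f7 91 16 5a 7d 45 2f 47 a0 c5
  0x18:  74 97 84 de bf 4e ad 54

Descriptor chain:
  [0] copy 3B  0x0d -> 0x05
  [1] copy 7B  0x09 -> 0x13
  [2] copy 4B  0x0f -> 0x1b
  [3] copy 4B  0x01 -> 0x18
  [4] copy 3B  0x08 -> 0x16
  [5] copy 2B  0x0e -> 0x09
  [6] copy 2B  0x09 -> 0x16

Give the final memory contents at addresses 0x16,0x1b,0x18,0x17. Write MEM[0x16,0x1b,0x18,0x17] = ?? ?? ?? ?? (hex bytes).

#0 dst[0x05+3] := {0x5a,0xf7,0x91}
#1 dst[0x13+7] := {0xd1,0x97,0x23,0xc6,0x5a,0xf7,0x91}
#2 dst[0x1b+4] := {0x91,0x16,0x5a,0x7d}
#3 dst[0x18+4] := {0x4d,0x0f,0x9d,0x66}
#4 dst[0x16+3] := {0xe8,0xd1,0x97}
#5 dst[0x09+2] := {0xf7,0x91}
#6 dst[0x16+2] := {0xf7,0x91}
query mem[0x16]=0xf7, mem[0x1b]=0x66, mem[0x18]=0x97, mem[0x17]=0x91

MEM[0x16,0x1b,0x18,0x17] = f7 66 97 91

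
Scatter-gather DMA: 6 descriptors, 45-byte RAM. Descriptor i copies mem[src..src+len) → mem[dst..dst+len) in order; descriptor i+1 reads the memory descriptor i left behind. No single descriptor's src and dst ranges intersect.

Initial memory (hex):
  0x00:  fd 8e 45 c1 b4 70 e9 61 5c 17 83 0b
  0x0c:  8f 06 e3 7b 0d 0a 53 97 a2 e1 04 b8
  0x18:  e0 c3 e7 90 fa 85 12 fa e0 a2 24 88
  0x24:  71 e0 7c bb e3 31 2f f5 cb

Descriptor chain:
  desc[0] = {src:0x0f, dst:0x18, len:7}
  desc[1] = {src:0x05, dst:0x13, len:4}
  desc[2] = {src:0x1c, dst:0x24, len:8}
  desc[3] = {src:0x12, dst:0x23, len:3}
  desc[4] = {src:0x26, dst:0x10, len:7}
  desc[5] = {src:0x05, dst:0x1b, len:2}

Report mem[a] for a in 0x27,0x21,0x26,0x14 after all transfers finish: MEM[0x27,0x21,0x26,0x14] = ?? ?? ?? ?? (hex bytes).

[0] 0x0f->0x18 len=7 : 7b 0d 0a 53 97 a2 e1
[1] 0x05->0x13 len=4 : 70 e9 61 5c
[2] 0x1c->0x24 len=8 : 97 a2 e1 fa e0 a2 24 88
[3] 0x12->0x23 len=3 : 53 70 e9
[4] 0x26->0x10 len=7 : e1 fa e0 a2 24 88 cb
[5] 0x05->0x1b len=2 : 70 e9
query mem[0x27]=0xfa, mem[0x21]=0xa2, mem[0x26]=0xe1, mem[0x14]=0x24

MEM[0x27,0x21,0x26,0x14] = fa a2 e1 24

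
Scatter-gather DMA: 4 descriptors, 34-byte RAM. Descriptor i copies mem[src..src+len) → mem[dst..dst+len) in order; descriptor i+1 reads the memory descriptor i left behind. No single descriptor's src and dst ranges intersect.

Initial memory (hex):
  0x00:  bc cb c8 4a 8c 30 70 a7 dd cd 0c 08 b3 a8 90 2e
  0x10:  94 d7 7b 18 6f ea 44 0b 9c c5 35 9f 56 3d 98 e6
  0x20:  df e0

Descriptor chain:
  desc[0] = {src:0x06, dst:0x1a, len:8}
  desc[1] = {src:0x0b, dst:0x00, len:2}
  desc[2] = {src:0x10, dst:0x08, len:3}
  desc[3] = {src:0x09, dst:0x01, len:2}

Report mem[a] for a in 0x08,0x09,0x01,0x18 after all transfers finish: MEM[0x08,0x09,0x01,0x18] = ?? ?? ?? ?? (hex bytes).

MEM[0x08,0x09,0x01,0x18] = 94 d7 d7 9c

#0 dst[0x1a+8] := {0x70,0xa7,0xdd,0xcd,0x0c,0x08,0xb3,0xa8}
#1 dst[0x00+2] := {0x08,0xb3}
#2 dst[0x08+3] := {0x94,0xd7,0x7b}
#3 dst[0x01+2] := {0xd7,0x7b}
query mem[0x08]=0x94, mem[0x09]=0xd7, mem[0x01]=0xd7, mem[0x18]=0x9c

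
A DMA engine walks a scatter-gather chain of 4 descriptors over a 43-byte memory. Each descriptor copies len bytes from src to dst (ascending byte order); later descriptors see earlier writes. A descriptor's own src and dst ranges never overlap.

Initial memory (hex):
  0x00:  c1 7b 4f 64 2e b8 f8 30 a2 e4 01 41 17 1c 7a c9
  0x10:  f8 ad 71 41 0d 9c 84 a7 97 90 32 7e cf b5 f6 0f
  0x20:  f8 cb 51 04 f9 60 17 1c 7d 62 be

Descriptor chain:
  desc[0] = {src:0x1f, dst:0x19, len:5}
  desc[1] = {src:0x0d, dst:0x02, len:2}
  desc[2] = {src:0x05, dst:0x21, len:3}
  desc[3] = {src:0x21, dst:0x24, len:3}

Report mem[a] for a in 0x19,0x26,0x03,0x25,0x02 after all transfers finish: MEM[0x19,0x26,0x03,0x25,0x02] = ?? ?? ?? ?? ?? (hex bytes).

MEM[0x19,0x26,0x03,0x25,0x02] = 0f 30 7a f8 1c

#0 dst[0x19+5] := {0x0f,0xf8,0xcb,0x51,0x04}
#1 dst[0x02+2] := {0x1c,0x7a}
#2 dst[0x21+3] := {0xb8,0xf8,0x30}
#3 dst[0x24+3] := {0xb8,0xf8,0x30}
query mem[0x19]=0x0f, mem[0x26]=0x30, mem[0x03]=0x7a, mem[0x25]=0xf8, mem[0x02]=0x1c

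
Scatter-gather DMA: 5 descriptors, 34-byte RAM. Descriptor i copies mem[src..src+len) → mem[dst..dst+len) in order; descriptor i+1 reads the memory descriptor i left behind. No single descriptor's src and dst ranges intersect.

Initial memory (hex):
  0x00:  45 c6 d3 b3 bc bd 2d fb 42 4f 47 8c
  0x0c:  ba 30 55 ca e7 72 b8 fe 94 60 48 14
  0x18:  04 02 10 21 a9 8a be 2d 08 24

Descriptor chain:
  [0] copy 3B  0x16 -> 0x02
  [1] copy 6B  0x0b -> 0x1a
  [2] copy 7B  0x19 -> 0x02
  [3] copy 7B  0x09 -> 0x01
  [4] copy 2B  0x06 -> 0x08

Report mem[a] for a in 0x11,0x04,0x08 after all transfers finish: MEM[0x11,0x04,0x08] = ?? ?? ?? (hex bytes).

  after D0: wrote 3B at 0x02 = 481404
  after D1: wrote 6B at 0x1a = 8cba3055cae7
  after D2: wrote 7B at 0x02 = 028cba3055cae7
  after D3: wrote 7B at 0x01 = 4f478cba3055ca
  after D4: wrote 2B at 0x08 = 55ca
query mem[0x11]=0x72, mem[0x04]=0xba, mem[0x08]=0x55

MEM[0x11,0x04,0x08] = 72 ba 55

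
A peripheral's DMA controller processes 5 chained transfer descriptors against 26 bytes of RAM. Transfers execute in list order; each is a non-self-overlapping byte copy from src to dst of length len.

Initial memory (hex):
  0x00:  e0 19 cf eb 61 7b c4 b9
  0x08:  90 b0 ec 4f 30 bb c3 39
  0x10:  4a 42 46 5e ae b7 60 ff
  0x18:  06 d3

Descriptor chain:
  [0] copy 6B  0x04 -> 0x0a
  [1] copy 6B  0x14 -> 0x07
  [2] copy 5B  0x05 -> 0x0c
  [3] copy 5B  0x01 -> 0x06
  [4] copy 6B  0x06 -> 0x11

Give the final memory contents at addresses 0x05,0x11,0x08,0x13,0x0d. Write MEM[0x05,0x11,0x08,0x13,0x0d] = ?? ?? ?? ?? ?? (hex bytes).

MEM[0x05,0x11,0x08,0x13,0x0d] = 7b 19 eb eb c4

  after D0: wrote 6B at 0x0a = 617bc4b990b0
  after D1: wrote 6B at 0x07 = aeb760ff06d3
  after D2: wrote 5B at 0x0c = 7bc4aeb760
  after D3: wrote 5B at 0x06 = 19cfeb617b
  after D4: wrote 6B at 0x11 = 19cfeb617b06
query mem[0x05]=0x7b, mem[0x11]=0x19, mem[0x08]=0xeb, mem[0x13]=0xeb, mem[0x0d]=0xc4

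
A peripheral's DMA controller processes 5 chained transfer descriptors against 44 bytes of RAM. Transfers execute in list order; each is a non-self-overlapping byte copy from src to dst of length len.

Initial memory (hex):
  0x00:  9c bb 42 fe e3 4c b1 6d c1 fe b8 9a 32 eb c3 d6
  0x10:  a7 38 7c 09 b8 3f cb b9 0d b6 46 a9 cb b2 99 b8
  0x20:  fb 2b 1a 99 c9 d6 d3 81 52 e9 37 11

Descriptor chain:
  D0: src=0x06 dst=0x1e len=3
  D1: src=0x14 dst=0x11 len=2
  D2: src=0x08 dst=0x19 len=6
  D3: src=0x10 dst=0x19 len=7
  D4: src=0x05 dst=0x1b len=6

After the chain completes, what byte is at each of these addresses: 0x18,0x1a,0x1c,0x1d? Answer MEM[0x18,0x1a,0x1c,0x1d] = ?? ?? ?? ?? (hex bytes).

MEM[0x18,0x1a,0x1c,0x1d] = 0d b8 b1 6d

  after D0: wrote 3B at 0x1e = b16dc1
  after D1: wrote 2B at 0x11 = b83f
  after D2: wrote 6B at 0x19 = c1feb89a32eb
  after D3: wrote 7B at 0x19 = a7b83f09b83fcb
  after D4: wrote 6B at 0x1b = 4cb16dc1feb8
query mem[0x18]=0x0d, mem[0x1a]=0xb8, mem[0x1c]=0xb1, mem[0x1d]=0x6d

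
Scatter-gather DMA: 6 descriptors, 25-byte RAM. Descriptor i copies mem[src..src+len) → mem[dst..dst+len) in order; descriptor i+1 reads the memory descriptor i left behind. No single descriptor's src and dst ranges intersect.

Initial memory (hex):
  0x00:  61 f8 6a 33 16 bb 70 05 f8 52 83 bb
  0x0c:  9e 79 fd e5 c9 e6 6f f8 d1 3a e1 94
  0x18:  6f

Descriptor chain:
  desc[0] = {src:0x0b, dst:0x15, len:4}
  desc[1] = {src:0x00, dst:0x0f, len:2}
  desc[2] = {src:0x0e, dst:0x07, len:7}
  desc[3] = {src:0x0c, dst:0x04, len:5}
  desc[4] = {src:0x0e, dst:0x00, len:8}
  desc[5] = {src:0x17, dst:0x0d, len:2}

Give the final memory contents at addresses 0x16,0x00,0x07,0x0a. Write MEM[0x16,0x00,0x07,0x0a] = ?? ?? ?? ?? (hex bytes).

  after D0: wrote 4B at 0x15 = bb9e79fd
  after D1: wrote 2B at 0x0f = 61f8
  after D2: wrote 7B at 0x07 = fd61f8e66ff8d1
  after D3: wrote 5B at 0x04 = f8d1fd61f8
  after D4: wrote 8B at 0x00 = fd61f8e66ff8d1bb
  after D5: wrote 2B at 0x0d = 79fd
query mem[0x16]=0x9e, mem[0x00]=0xfd, mem[0x07]=0xbb, mem[0x0a]=0xe6

MEM[0x16,0x00,0x07,0x0a] = 9e fd bb e6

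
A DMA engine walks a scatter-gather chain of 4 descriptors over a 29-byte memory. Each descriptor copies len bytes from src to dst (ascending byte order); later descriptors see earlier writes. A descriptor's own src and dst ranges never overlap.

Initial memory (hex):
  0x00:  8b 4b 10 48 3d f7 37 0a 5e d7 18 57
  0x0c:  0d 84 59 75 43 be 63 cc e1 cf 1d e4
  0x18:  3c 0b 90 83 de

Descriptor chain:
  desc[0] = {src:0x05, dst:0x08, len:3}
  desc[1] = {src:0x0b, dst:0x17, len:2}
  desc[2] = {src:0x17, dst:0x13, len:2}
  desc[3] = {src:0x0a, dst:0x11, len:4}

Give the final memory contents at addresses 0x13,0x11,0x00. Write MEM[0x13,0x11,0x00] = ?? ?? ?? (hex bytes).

MEM[0x13,0x11,0x00] = 0d 0a 8b

[0] 0x05->0x08 len=3 : f7 37 0a
[1] 0x0b->0x17 len=2 : 57 0d
[2] 0x17->0x13 len=2 : 57 0d
[3] 0x0a->0x11 len=4 : 0a 57 0d 84
query mem[0x13]=0x0d, mem[0x11]=0x0a, mem[0x00]=0x8b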